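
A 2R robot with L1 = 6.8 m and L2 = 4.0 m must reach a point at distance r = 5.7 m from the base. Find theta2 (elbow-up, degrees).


cos(theta2) = (r^2 - L1^2 - L2^2) / (2*L1*L2)
cos(theta2) = (32.49 - 46.24 - 16.0) / 54.4
cos(theta2) = -0.546875
theta2 = 123.1529 degrees


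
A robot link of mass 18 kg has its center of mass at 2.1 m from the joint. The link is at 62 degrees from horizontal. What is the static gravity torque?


tau = m*g*L*cos(angle)
= 18 * 9.81 * 2.1 * cos(62 deg)
= 18 * 9.81 * 2.1 * 0.4695
= 174.0885 Nm


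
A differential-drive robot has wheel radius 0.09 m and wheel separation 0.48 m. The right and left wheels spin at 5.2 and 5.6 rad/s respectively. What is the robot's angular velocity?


vR = r*wR = 0.09*5.2 = 0.468 m/s
vL = r*wL = 0.09*5.6 = 0.504 m/s
v = (vR+vL)/2 = 0.486 m/s
omega = (vR-vL)/L = -0.075 rad/s
angular velocity = -0.075 rad/s


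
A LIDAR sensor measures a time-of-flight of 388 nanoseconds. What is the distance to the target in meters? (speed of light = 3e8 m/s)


tof = 388 ns = 3.88e-07 s
dist = c * tof / 2
= 3e8 * 3.88e-07 / 2
= 58.2 m


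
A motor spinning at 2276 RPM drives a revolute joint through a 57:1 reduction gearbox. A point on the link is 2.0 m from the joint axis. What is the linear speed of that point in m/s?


omega_motor = 2276 * 2*pi/60 = 238.3422 rad/s
omega_joint = omega_motor / 57 = 4.1814 rad/s
v = omega_joint * r = 4.1814 * 2.0
= 8.3629 m/s


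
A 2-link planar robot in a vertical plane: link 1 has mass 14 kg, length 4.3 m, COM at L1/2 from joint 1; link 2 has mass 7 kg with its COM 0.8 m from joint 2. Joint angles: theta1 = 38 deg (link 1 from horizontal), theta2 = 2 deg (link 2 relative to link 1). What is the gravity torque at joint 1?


Horizontal distance from joint 1 to link-1 COM:
  x_c1 = (L1/2)*cos(t1) = 2.15 * 0.788 = 1.6942 m
Horizontal distance from joint 1 to link-2 COM:
  x_c2 = L1*cos(t1) + Lc2*cos(t1+t2)
       = 4.3*0.788 + 0.8*0.766 = 4.0013 m
tau1 = m1*g*x_c1 + m2*g*x_c2
     = 14*9.81*1.6942 + 7*9.81*4.0013
     = 232.6846 + 274.768
     = 507.4526 Nm


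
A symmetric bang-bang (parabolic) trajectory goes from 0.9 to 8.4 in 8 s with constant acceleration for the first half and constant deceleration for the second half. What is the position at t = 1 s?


Symmetric rest-to-rest: each phase covers (pf-p0)/2 in time T/2. 0.5*a*(T/2)^2 = (pf-p0)/2 => a = 4*(pf-p0)/T^2
a = 4*(8.4-0.9)/8^2 = 0.4688
t = 1 is in the acceleration phase (t <= T/2).
p = p0 + 0.5*a*t^2 = 0.9 + 0.5*0.4688*1^2
= 1.1344


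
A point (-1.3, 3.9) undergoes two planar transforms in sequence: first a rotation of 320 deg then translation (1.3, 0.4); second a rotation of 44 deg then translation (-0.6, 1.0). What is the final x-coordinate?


After transform 1:
x1 = cos(320)*-1.3 - sin(320)*3.9 + 1.3 = 2.811
y1 = sin(320)*-1.3 + cos(320)*3.9 + 0.4 = 4.2232
After transform 2:
x2 = cos(44)*2.811 - sin(44)*4.2232 + -0.6
= -1.5116


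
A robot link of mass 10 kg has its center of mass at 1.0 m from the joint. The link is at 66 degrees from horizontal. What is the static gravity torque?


tau = m*g*L*cos(angle)
= 10 * 9.81 * 1.0 * cos(66 deg)
= 10 * 9.81 * 1.0 * 0.4067
= 39.9009 Nm


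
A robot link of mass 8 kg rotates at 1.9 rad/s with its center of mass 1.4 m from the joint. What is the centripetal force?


F = m * omega^2 * r
= 8 * 1.9^2 * 1.4
= 8 * 3.61 * 1.4
= 40.432 N


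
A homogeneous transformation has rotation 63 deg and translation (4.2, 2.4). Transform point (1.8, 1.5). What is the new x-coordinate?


x' = cos(theta)*px - sin(theta)*py + tx
= 0.454*1.8 - 0.891*1.5 + 4.2
= 3.6807


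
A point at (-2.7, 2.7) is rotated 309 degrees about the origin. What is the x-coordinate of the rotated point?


x' = x*cos(theta) - y*sin(theta)
cos(309 deg) = 0.6293, sin(309 deg) = -0.7771
x' = -2.7 * 0.6293 - 2.7 * -0.7771
= -1.6992 - -2.0983
= 0.3991


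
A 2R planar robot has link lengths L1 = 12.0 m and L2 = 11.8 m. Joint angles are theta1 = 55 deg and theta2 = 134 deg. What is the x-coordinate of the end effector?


Convert angles to radians: theta1 = 0.9599, theta2 = 2.3387
x = L1*cos(theta1) + L2*cos(theta1+theta2)
x = 6.8829 + -11.6547
x = -4.7718


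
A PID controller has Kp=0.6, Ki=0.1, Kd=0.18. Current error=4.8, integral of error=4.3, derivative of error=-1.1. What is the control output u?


u = Kp*e + Ki*int(e) + Kd*de/dt
= 0.6*4.8 + 0.1*4.3 + 0.18*(-1.1)
= 2.88 + 0.43 + -0.198
= 3.112


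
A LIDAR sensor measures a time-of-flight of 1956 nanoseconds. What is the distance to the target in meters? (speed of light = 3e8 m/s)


tof = 1956 ns = 1.956e-06 s
dist = c * tof / 2
= 3e8 * 1.956e-06 / 2
= 293.4 m


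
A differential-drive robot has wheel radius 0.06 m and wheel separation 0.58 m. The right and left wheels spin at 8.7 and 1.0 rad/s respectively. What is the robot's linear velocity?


vR = r*wR = 0.06*8.7 = 0.522 m/s
vL = r*wL = 0.06*1.0 = 0.06 m/s
v = (vR+vL)/2 = 0.291 m/s
omega = (vR-vL)/L = 0.7966 rad/s
linear velocity = 0.291 m/s


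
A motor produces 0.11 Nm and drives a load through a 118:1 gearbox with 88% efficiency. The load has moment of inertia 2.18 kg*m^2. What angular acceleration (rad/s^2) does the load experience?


tau_out = tau_motor * N * eta
= 0.11 * 118 * 0.88 = 11.4224 Nm
alpha = tau_out / I = 11.4224 / 2.18
= 5.2396 rad/s^2


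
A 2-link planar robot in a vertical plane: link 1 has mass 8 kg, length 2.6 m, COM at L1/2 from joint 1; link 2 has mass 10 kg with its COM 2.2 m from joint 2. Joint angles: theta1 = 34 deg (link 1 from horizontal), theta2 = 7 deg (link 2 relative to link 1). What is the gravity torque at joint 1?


Horizontal distance from joint 1 to link-1 COM:
  x_c1 = (L1/2)*cos(t1) = 1.3 * 0.829 = 1.0777 m
Horizontal distance from joint 1 to link-2 COM:
  x_c2 = L1*cos(t1) + Lc2*cos(t1+t2)
       = 2.6*0.829 + 2.2*0.7547 = 3.8159 m
tau1 = m1*g*x_c1 + m2*g*x_c2
     = 8*9.81*1.0777 + 10*9.81*3.8159
     = 84.5817 + 374.3357
     = 458.9175 Nm


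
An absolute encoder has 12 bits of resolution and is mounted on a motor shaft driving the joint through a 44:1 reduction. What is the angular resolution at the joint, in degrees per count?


counts = 2^12 = 4096
effective counts at joint = 4096 * 44 = 180224
resolution = 360 / 180224
= 0.002 deg/count


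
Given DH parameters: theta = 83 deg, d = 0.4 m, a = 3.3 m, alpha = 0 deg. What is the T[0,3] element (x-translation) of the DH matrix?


T[0,3] = a * cos(theta)
= 3.3 * cos(83 deg)
= 3.3 * 0.1219
= 0.4022


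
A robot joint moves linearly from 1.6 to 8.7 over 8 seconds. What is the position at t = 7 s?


s = t/T = 7/8 = 0.875
p(t) = p0 + (pf-p0)*s
= 1.6 + (8.7 - 1.6) * 0.875
= 7.8125


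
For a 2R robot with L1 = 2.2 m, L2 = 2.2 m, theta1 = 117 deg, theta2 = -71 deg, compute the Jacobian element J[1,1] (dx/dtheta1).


J[1,1] = -L1*sin(t1) - L2*sin(t1+t2)
= -2.2*sin(117) - 2.2*sin(46)
= -3.5428


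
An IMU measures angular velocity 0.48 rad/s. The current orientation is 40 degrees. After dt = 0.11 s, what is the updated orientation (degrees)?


delta_theta = w * dt = 0.48 * 0.11 = 0.0528 rad
= 3.0252 deg
theta_new = 40 + 3.0252 = 43.0252 deg


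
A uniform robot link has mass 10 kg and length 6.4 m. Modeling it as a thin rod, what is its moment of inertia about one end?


I = (1/3) * m * L^2
= (1/3) * 10 * 6.4^2
= 0.333333 * 10 * 40.96
= 136.5333 kg*m^2


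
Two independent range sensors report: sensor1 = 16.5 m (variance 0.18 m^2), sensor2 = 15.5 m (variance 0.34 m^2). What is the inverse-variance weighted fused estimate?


w1 = (1/var1) / (1/var1 + 1/var2)
   = 5.5556 / (5.5556 + 2.9412) = 0.6538
w2 = 1 - w1 = 0.3462
fused = w1*s1 + w2*s2 = 10.7885 + 5.3654
= 16.1538 m


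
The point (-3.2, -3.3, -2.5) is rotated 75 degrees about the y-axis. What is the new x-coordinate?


Rotation about y-axis: x' = x*cos(theta) + z*sin(theta)
= -3.2 * 0.2588 + -2.5 * 0.9659
= -3.243


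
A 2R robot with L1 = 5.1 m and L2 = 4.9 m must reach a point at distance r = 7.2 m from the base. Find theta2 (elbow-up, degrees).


cos(theta2) = (r^2 - L1^2 - L2^2) / (2*L1*L2)
cos(theta2) = (51.84 - 26.01 - 24.01) / 49.98
cos(theta2) = 0.036415
theta2 = 87.9131 degrees


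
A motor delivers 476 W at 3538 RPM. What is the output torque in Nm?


omega = 3538 * 2*pi/60 = 370.4985 rad/s
tau = P / omega = 476 / 370.4985
= 1.2848 Nm


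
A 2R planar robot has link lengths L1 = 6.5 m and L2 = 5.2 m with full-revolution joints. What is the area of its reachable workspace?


r_max = L1 + L2 = 11.7 m
r_min = |L1 - L2| = 1.3 m
Area = pi*(r_max^2 - r_min^2)
= pi*(136.89 - 1.69)
= pi * 135.2
= 424.7433 m^2


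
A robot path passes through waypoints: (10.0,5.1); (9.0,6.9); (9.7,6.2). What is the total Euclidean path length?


Segment lengths:
  seg1 = sqrt((-1.0)^2 + (1.8)^2) = 2.0591
  seg2 = sqrt((0.7)^2 + (-0.7)^2) = 0.9899
Total = 3.0491


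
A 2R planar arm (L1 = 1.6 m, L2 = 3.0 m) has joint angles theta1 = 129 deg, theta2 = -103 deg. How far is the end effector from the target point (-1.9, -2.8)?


End effector via forward kinematics:
x = L1*cos(t1) + L2*cos(t1+t2) = 1.6895
y = L1*sin(t1) + L2*sin(t1+t2) = 2.5585
Distance to target:
d = sqrt((-1.9 - 1.6895)^2 + (-2.8 - 2.5585)^2)
= sqrt(12.8843 + 28.714)
= 6.4497 m


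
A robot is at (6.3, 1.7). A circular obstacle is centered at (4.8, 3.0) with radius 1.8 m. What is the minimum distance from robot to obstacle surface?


center_dist = sqrt((6.3-4.8)^2 + (1.7-3.0)^2)
= sqrt(2.25 + 1.69)
= 1.9849
min_dist = center_dist - radius = 1.9849 - 1.8 = 0.1849 m


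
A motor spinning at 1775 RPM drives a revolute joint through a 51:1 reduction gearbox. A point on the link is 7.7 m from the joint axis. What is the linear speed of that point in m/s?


omega_motor = 1775 * 2*pi/60 = 185.8776 rad/s
omega_joint = omega_motor / 51 = 3.6447 rad/s
v = omega_joint * r = 3.6447 * 7.7
= 28.0639 m/s


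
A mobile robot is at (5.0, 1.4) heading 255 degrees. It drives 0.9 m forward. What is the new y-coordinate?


y_new = y0 + d*sin(theta)
= 1.4 + 0.9*sin(255)
= 1.4 + -0.8693
= 0.5307


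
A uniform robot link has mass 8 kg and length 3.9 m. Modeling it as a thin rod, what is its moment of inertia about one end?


I = (1/3) * m * L^2
= (1/3) * 8 * 3.9^2
= 0.333333 * 8 * 15.21
= 40.56 kg*m^2


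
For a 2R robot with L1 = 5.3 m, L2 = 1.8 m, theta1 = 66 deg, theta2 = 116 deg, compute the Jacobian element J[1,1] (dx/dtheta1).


J[1,1] = -L1*sin(t1) - L2*sin(t1+t2)
= -5.3*sin(66) - 1.8*sin(182)
= -4.779


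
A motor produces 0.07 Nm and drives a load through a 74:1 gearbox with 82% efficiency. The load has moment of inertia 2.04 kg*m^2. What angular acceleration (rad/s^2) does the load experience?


tau_out = tau_motor * N * eta
= 0.07 * 74 * 0.82 = 4.2476 Nm
alpha = tau_out / I = 4.2476 / 2.04
= 2.0822 rad/s^2


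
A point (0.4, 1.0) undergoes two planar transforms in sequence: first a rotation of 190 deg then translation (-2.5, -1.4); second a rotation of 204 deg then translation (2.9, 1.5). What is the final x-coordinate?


After transform 1:
x1 = cos(190)*0.4 - sin(190)*1.0 + -2.5 = -2.7203
y1 = sin(190)*0.4 + cos(190)*1.0 + -1.4 = -2.4543
After transform 2:
x2 = cos(204)*-2.7203 - sin(204)*-2.4543 + 2.9
= 4.3869


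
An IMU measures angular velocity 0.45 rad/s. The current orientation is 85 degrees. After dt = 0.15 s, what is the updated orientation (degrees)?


delta_theta = w * dt = 0.45 * 0.15 = 0.0675 rad
= 3.8675 deg
theta_new = 85 + 3.8675 = 88.8675 deg


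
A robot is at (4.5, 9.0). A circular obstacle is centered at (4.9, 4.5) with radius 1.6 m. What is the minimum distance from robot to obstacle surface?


center_dist = sqrt((4.5-4.9)^2 + (9.0-4.5)^2)
= sqrt(0.16 + 20.25)
= 4.5177
min_dist = center_dist - radius = 4.5177 - 1.6 = 2.9177 m


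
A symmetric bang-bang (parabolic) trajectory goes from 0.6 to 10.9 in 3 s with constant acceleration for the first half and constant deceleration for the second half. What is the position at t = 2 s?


Symmetric rest-to-rest: each phase covers (pf-p0)/2 in time T/2. 0.5*a*(T/2)^2 = (pf-p0)/2 => a = 4*(pf-p0)/T^2
a = 4*(10.9-0.6)/3^2 = 4.5778
t = 2 is in the deceleration phase (t > T/2).
p = pf - 0.5*a*(T-t)^2 = 10.9 - 0.5*4.5778*1^2
= 8.6111


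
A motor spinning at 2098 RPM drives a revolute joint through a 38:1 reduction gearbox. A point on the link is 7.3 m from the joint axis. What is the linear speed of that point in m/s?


omega_motor = 2098 * 2*pi/60 = 219.702 rad/s
omega_joint = omega_motor / 38 = 5.7816 rad/s
v = omega_joint * r = 5.7816 * 7.3
= 42.2059 m/s


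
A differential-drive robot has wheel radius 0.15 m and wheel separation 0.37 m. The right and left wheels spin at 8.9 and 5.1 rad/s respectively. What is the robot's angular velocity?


vR = r*wR = 0.15*8.9 = 1.335 m/s
vL = r*wL = 0.15*5.1 = 0.765 m/s
v = (vR+vL)/2 = 1.05 m/s
omega = (vR-vL)/L = 1.5405 rad/s
angular velocity = 1.5405 rad/s


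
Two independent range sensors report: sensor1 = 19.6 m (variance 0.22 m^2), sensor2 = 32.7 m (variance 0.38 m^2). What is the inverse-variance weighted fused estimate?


w1 = (1/var1) / (1/var1 + 1/var2)
   = 4.5455 / (4.5455 + 2.6316) = 0.6333
w2 = 1 - w1 = 0.3667
fused = w1*s1 + w2*s2 = 12.4133 + 11.99
= 24.4033 m


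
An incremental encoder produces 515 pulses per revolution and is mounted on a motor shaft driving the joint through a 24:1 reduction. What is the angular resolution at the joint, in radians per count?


counts per rev = 515
effective counts at joint = 515 * 24 = 12360
resolution = 2*pi / 12360
= 5.0835e-04 rad/count


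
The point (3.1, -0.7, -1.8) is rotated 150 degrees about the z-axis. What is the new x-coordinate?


Rotation about z-axis: x' = x*cos(theta) - y*sin(theta)
= 3.1 * -0.866 - -0.7 * 0.5
= -2.3347


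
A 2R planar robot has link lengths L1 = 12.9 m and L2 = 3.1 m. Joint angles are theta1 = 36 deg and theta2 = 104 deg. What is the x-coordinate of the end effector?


Convert angles to radians: theta1 = 0.6283, theta2 = 1.8151
x = L1*cos(theta1) + L2*cos(theta1+theta2)
x = 10.4363 + -2.3747
x = 8.0616


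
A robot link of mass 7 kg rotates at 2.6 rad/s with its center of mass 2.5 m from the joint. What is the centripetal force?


F = m * omega^2 * r
= 7 * 2.6^2 * 2.5
= 7 * 6.76 * 2.5
= 118.3 N


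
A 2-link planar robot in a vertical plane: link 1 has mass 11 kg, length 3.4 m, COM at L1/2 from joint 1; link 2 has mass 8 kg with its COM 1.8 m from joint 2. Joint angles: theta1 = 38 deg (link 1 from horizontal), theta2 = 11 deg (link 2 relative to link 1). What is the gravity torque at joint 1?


Horizontal distance from joint 1 to link-1 COM:
  x_c1 = (L1/2)*cos(t1) = 1.7 * 0.788 = 1.3396 m
Horizontal distance from joint 1 to link-2 COM:
  x_c2 = L1*cos(t1) + Lc2*cos(t1+t2)
       = 3.4*0.788 + 1.8*0.6561 = 3.8601 m
tau1 = m1*g*x_c1 + m2*g*x_c2
     = 11*9.81*1.3396 + 8*9.81*3.8601
     = 144.5582 + 302.944
     = 447.5022 Nm


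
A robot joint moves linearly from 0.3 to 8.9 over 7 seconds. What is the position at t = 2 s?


s = t/T = 2/7 = 0.2857
p(t) = p0 + (pf-p0)*s
= 0.3 + (8.9 - 0.3) * 0.2857
= 2.7571


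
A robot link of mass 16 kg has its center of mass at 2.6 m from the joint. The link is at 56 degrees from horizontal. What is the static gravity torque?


tau = m*g*L*cos(angle)
= 16 * 9.81 * 2.6 * cos(56 deg)
= 16 * 9.81 * 2.6 * 0.5592
= 228.2044 Nm


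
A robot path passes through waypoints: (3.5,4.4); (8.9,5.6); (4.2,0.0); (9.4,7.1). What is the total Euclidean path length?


Segment lengths:
  seg1 = sqrt((5.4)^2 + (1.2)^2) = 5.5317
  seg2 = sqrt((-4.7)^2 + (-5.6)^2) = 7.311
  seg3 = sqrt((5.2)^2 + (7.1)^2) = 8.8006
Total = 21.6432


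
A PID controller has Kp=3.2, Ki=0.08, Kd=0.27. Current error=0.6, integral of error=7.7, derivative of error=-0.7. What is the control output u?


u = Kp*e + Ki*int(e) + Kd*de/dt
= 3.2*0.6 + 0.08*7.7 + 0.27*(-0.7)
= 1.92 + 0.616 + -0.189
= 2.347


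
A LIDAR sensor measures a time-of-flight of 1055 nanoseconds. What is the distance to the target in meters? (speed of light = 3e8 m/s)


tof = 1055 ns = 1.055e-06 s
dist = c * tof / 2
= 3e8 * 1.055e-06 / 2
= 158.25 m


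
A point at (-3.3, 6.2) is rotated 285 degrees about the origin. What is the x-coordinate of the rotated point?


x' = x*cos(theta) - y*sin(theta)
cos(285 deg) = 0.2588, sin(285 deg) = -0.9659
x' = -3.3 * 0.2588 - 6.2 * -0.9659
= -0.8541 - -5.9887
= 5.1346


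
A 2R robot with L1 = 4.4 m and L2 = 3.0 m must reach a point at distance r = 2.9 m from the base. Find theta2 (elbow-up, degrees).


cos(theta2) = (r^2 - L1^2 - L2^2) / (2*L1*L2)
cos(theta2) = (8.41 - 19.36 - 9.0) / 26.4
cos(theta2) = -0.755682
theta2 = 139.085 degrees


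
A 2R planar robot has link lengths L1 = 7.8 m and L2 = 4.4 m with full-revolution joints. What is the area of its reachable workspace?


r_max = L1 + L2 = 12.2 m
r_min = |L1 - L2| = 3.4 m
Area = pi*(r_max^2 - r_min^2)
= pi*(148.84 - 11.56)
= pi * 137.28
= 431.2778 m^2


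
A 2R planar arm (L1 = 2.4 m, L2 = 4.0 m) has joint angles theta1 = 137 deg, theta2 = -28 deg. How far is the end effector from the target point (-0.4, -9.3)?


End effector via forward kinematics:
x = L1*cos(t1) + L2*cos(t1+t2) = -3.0575
y = L1*sin(t1) + L2*sin(t1+t2) = 5.4189
Distance to target:
d = sqrt((-0.4 - -3.0575)^2 + (-9.3 - 5.4189)^2)
= sqrt(7.0624 + 216.6451)
= 14.9569 m


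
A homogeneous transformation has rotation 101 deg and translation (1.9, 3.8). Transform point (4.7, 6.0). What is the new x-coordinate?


x' = cos(theta)*px - sin(theta)*py + tx
= -0.1908*4.7 - 0.9816*6.0 + 1.9
= -4.8866


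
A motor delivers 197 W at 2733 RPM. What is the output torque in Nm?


omega = 2733 * 2*pi/60 = 286.1991 rad/s
tau = P / omega = 197 / 286.1991
= 0.6883 Nm


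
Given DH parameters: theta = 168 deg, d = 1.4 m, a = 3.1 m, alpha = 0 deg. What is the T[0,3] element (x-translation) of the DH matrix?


T[0,3] = a * cos(theta)
= 3.1 * cos(168 deg)
= 3.1 * -0.9781
= -3.0323


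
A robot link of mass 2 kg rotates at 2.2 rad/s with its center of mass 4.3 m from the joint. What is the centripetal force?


F = m * omega^2 * r
= 2 * 2.2^2 * 4.3
= 2 * 4.84 * 4.3
= 41.624 N


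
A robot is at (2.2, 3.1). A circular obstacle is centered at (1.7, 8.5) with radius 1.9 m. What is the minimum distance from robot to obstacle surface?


center_dist = sqrt((2.2-1.7)^2 + (3.1-8.5)^2)
= sqrt(0.25 + 29.16)
= 5.4231
min_dist = center_dist - radius = 5.4231 - 1.9 = 3.5231 m


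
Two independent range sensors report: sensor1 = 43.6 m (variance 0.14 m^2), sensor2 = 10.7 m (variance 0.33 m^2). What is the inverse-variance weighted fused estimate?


w1 = (1/var1) / (1/var1 + 1/var2)
   = 7.1429 / (7.1429 + 3.0303) = 0.7021
w2 = 1 - w1 = 0.2979
fused = w1*s1 + w2*s2 = 30.6128 + 3.1872
= 33.8 m


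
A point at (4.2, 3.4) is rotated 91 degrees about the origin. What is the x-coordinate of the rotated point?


x' = x*cos(theta) - y*sin(theta)
cos(91 deg) = -0.0175, sin(91 deg) = 0.9998
x' = 4.2 * -0.0175 - 3.4 * 0.9998
= -0.0733 - 3.3995
= -3.4728


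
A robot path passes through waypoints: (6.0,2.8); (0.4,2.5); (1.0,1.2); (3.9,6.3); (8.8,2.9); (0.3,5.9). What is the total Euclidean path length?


Segment lengths:
  seg1 = sqrt((-5.6)^2 + (-0.3)^2) = 5.608
  seg2 = sqrt((0.6)^2 + (-1.3)^2) = 1.4318
  seg3 = sqrt((2.9)^2 + (5.1)^2) = 5.8669
  seg4 = sqrt((4.9)^2 + (-3.4)^2) = 5.9641
  seg5 = sqrt((-8.5)^2 + (3.0)^2) = 9.0139
Total = 27.8846


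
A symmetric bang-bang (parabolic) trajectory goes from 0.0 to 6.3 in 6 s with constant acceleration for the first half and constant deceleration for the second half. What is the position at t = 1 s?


Symmetric rest-to-rest: each phase covers (pf-p0)/2 in time T/2. 0.5*a*(T/2)^2 = (pf-p0)/2 => a = 4*(pf-p0)/T^2
a = 4*(6.3-0.0)/6^2 = 0.7
t = 1 is in the acceleration phase (t <= T/2).
p = p0 + 0.5*a*t^2 = 0.0 + 0.5*0.7*1^2
= 0.35


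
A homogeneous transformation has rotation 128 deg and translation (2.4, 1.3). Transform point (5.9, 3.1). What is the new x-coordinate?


x' = cos(theta)*px - sin(theta)*py + tx
= -0.6157*5.9 - 0.788*3.1 + 2.4
= -3.6752


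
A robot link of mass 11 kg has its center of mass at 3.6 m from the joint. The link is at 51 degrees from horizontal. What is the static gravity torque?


tau = m*g*L*cos(angle)
= 11 * 9.81 * 3.6 * cos(51 deg)
= 11 * 9.81 * 3.6 * 0.6293
= 244.4759 Nm


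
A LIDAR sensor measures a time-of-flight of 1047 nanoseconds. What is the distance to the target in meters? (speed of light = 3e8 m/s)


tof = 1047 ns = 1.047e-06 s
dist = c * tof / 2
= 3e8 * 1.047e-06 / 2
= 157.05 m


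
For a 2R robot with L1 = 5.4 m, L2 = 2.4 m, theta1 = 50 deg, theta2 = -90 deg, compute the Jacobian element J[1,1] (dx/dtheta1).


J[1,1] = -L1*sin(t1) - L2*sin(t1+t2)
= -5.4*sin(50) - 2.4*sin(-40)
= -2.5939


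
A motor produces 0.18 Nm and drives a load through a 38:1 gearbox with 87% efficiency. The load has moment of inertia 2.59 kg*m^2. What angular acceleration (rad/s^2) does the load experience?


tau_out = tau_motor * N * eta
= 0.18 * 38 * 0.87 = 5.9508 Nm
alpha = tau_out / I = 5.9508 / 2.59
= 2.2976 rad/s^2


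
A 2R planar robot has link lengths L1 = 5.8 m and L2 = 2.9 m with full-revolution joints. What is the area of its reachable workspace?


r_max = L1 + L2 = 8.7 m
r_min = |L1 - L2| = 2.9 m
Area = pi*(r_max^2 - r_min^2)
= pi*(75.69 - 8.41)
= pi * 67.28
= 211.3664 m^2


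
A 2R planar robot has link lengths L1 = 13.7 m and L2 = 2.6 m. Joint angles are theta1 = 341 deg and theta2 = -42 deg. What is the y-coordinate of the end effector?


Convert angles to radians: theta1 = 5.9516, theta2 = -0.733
y = L1*sin(theta1) + L2*sin(theta1+theta2)
y = -4.4603 + -2.274
y = -6.7343


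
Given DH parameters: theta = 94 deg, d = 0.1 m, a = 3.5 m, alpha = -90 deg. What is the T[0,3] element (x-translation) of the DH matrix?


T[0,3] = a * cos(theta)
= 3.5 * cos(94 deg)
= 3.5 * -0.0698
= -0.2441


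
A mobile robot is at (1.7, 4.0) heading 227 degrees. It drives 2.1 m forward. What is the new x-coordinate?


x_new = x0 + d*cos(theta)
= 1.7 + 2.1*cos(227)
= 1.7 + -1.4322
= 0.2678


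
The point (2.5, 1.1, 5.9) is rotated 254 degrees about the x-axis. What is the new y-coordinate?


Rotation about x-axis: y' = y*cos(theta) - z*sin(theta)
= 1.1 * -0.2756 - 5.9 * -0.9613
= 5.3682


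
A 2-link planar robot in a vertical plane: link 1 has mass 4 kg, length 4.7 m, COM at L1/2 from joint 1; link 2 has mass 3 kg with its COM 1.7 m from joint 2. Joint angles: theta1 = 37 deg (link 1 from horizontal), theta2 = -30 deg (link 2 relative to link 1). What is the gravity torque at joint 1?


Horizontal distance from joint 1 to link-1 COM:
  x_c1 = (L1/2)*cos(t1) = 2.35 * 0.7986 = 1.8768 m
Horizontal distance from joint 1 to link-2 COM:
  x_c2 = L1*cos(t1) + Lc2*cos(t1+t2)
       = 4.7*0.7986 + 1.7*0.9925 = 5.4409 m
tau1 = m1*g*x_c1 + m2*g*x_c2
     = 4*9.81*1.8768 + 3*9.81*5.4409
     = 73.6454 + 160.1261
     = 233.7715 Nm


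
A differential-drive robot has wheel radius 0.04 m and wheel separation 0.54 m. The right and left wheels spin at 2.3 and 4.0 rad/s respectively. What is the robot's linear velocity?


vR = r*wR = 0.04*2.3 = 0.092 m/s
vL = r*wL = 0.04*4.0 = 0.16 m/s
v = (vR+vL)/2 = 0.126 m/s
omega = (vR-vL)/L = -0.1259 rad/s
linear velocity = 0.126 m/s


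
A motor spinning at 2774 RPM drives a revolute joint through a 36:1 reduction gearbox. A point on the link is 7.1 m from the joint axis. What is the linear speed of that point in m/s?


omega_motor = 2774 * 2*pi/60 = 290.4926 rad/s
omega_joint = omega_motor / 36 = 8.0692 rad/s
v = omega_joint * r = 8.0692 * 7.1
= 57.2916 m/s


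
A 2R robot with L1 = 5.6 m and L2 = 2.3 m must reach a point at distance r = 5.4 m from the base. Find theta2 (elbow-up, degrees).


cos(theta2) = (r^2 - L1^2 - L2^2) / (2*L1*L2)
cos(theta2) = (29.16 - 31.36 - 5.29) / 25.76
cos(theta2) = -0.290761
theta2 = 106.9035 degrees


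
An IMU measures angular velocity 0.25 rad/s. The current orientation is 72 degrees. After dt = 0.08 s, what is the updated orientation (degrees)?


delta_theta = w * dt = 0.25 * 0.08 = 0.02 rad
= 1.1459 deg
theta_new = 72 + 1.1459 = 73.1459 deg


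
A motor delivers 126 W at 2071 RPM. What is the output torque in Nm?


omega = 2071 * 2*pi/60 = 216.8746 rad/s
tau = P / omega = 126 / 216.8746
= 0.581 Nm


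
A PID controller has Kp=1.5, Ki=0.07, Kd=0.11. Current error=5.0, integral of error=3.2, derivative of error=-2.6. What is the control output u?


u = Kp*e + Ki*int(e) + Kd*de/dt
= 1.5*5.0 + 0.07*3.2 + 0.11*(-2.6)
= 7.5 + 0.224 + -0.286
= 7.438


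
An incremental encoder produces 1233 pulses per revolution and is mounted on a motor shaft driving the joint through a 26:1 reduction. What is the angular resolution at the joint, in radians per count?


counts per rev = 1233
effective counts at joint = 1233 * 26 = 32058
resolution = 2*pi / 32058
= 1.9599e-04 rad/count


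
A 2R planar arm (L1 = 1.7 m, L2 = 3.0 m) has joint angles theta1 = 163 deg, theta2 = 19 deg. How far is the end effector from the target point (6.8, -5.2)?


End effector via forward kinematics:
x = L1*cos(t1) + L2*cos(t1+t2) = -4.6239
y = L1*sin(t1) + L2*sin(t1+t2) = 0.3923
Distance to target:
d = sqrt((6.8 - -4.6239)^2 + (-5.2 - 0.3923)^2)
= sqrt(130.5053 + 31.2742)
= 12.7193 m


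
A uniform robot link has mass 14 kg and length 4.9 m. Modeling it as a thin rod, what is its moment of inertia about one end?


I = (1/3) * m * L^2
= (1/3) * 14 * 4.9^2
= 0.333333 * 14 * 24.01
= 112.0467 kg*m^2


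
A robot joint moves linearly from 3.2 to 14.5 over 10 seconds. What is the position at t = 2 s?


s = t/T = 2/10 = 0.2
p(t) = p0 + (pf-p0)*s
= 3.2 + (14.5 - 3.2) * 0.2
= 5.46


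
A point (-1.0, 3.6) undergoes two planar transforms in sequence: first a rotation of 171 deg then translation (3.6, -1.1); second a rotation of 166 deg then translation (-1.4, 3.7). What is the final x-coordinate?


After transform 1:
x1 = cos(171)*-1.0 - sin(171)*3.6 + 3.6 = 4.0245
y1 = sin(171)*-1.0 + cos(171)*3.6 + -1.1 = -4.8121
After transform 2:
x2 = cos(166)*4.0245 - sin(166)*-4.8121 + -1.4
= -4.1408


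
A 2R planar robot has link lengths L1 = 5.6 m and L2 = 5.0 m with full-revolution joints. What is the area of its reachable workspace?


r_max = L1 + L2 = 10.6 m
r_min = |L1 - L2| = 0.6 m
Area = pi*(r_max^2 - r_min^2)
= pi*(112.36 - 0.36)
= pi * 112.0
= 351.8584 m^2


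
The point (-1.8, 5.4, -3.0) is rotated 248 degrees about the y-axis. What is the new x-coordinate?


Rotation about y-axis: x' = x*cos(theta) + z*sin(theta)
= -1.8 * -0.3746 + -3.0 * -0.9272
= 3.4558


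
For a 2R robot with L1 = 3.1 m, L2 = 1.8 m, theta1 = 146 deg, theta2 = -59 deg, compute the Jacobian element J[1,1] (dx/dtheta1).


J[1,1] = -L1*sin(t1) - L2*sin(t1+t2)
= -3.1*sin(146) - 1.8*sin(87)
= -3.531


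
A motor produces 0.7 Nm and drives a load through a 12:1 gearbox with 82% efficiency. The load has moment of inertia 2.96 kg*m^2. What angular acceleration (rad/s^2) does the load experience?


tau_out = tau_motor * N * eta
= 0.7 * 12 * 0.82 = 6.888 Nm
alpha = tau_out / I = 6.888 / 2.96
= 2.327 rad/s^2


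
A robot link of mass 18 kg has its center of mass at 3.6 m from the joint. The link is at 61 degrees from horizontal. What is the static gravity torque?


tau = m*g*L*cos(angle)
= 18 * 9.81 * 3.6 * cos(61 deg)
= 18 * 9.81 * 3.6 * 0.4848
= 308.1877 Nm


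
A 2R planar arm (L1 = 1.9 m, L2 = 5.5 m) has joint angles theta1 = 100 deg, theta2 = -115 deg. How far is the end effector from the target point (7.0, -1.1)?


End effector via forward kinematics:
x = L1*cos(t1) + L2*cos(t1+t2) = 4.9827
y = L1*sin(t1) + L2*sin(t1+t2) = 0.4476
Distance to target:
d = sqrt((7.0 - 4.9827)^2 + (-1.1 - 0.4476)^2)
= sqrt(4.0697 + 2.3952)
= 2.5426 m


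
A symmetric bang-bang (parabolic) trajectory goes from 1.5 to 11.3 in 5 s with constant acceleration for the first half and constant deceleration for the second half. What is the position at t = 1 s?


Symmetric rest-to-rest: each phase covers (pf-p0)/2 in time T/2. 0.5*a*(T/2)^2 = (pf-p0)/2 => a = 4*(pf-p0)/T^2
a = 4*(11.3-1.5)/5^2 = 1.568
t = 1 is in the acceleration phase (t <= T/2).
p = p0 + 0.5*a*t^2 = 1.5 + 0.5*1.568*1^2
= 2.284


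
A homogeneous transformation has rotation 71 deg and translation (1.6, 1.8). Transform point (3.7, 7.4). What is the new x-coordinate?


x' = cos(theta)*px - sin(theta)*py + tx
= 0.3256*3.7 - 0.9455*7.4 + 1.6
= -4.1922


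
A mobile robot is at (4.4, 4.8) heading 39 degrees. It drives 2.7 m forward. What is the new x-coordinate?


x_new = x0 + d*cos(theta)
= 4.4 + 2.7*cos(39)
= 4.4 + 2.0983
= 6.4983


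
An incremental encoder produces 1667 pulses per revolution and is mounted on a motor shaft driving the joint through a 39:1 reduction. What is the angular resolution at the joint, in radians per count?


counts per rev = 1667
effective counts at joint = 1667 * 39 = 65013
resolution = 2*pi / 65013
= 9.6645e-05 rad/count


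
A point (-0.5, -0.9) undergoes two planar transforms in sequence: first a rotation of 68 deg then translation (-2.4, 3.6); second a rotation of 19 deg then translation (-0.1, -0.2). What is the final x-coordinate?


After transform 1:
x1 = cos(68)*-0.5 - sin(68)*-0.9 + -2.4 = -1.7528
y1 = sin(68)*-0.5 + cos(68)*-0.9 + 3.6 = 2.7993
After transform 2:
x2 = cos(19)*-1.7528 - sin(19)*2.7993 + -0.1
= -2.6687


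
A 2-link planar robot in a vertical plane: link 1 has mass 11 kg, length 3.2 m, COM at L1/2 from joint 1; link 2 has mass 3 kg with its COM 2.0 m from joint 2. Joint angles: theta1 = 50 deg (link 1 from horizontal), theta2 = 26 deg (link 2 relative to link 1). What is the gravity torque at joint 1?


Horizontal distance from joint 1 to link-1 COM:
  x_c1 = (L1/2)*cos(t1) = 1.6 * 0.6428 = 1.0285 m
Horizontal distance from joint 1 to link-2 COM:
  x_c2 = L1*cos(t1) + Lc2*cos(t1+t2)
       = 3.2*0.6428 + 2.0*0.2419 = 2.5408 m
tau1 = m1*g*x_c1 + m2*g*x_c2
     = 11*9.81*1.0285 + 3*9.81*2.5408
     = 110.9811 + 74.7747
     = 185.7558 Nm


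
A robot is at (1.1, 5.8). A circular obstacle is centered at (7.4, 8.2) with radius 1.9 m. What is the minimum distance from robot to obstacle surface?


center_dist = sqrt((1.1-7.4)^2 + (5.8-8.2)^2)
= sqrt(39.69 + 5.76)
= 6.7417
min_dist = center_dist - radius = 6.7417 - 1.9 = 4.8417 m


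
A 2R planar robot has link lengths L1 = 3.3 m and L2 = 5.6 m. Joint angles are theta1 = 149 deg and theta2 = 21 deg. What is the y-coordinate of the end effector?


Convert angles to radians: theta1 = 2.6005, theta2 = 0.3665
y = L1*sin(theta1) + L2*sin(theta1+theta2)
y = 1.6996 + 0.9724
y = 2.6721


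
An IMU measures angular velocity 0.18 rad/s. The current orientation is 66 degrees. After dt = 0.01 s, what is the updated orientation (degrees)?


delta_theta = w * dt = 0.18 * 0.01 = 0.0018 rad
= 0.1031 deg
theta_new = 66 + 0.1031 = 66.1031 deg


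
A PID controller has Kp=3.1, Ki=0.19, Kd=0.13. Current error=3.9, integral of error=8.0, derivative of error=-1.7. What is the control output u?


u = Kp*e + Ki*int(e) + Kd*de/dt
= 3.1*3.9 + 0.19*8.0 + 0.13*(-1.7)
= 12.09 + 1.52 + -0.221
= 13.389


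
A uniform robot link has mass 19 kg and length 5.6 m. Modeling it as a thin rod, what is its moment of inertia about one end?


I = (1/3) * m * L^2
= (1/3) * 19 * 5.6^2
= 0.333333 * 19 * 31.36
= 198.6133 kg*m^2


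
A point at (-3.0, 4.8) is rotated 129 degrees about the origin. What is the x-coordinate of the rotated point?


x' = x*cos(theta) - y*sin(theta)
cos(129 deg) = -0.6293, sin(129 deg) = 0.7771
x' = -3.0 * -0.6293 - 4.8 * 0.7771
= 1.888 - 3.7303
= -1.8423


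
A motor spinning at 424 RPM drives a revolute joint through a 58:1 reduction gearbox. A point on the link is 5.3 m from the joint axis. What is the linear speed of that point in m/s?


omega_motor = 424 * 2*pi/60 = 44.4012 rad/s
omega_joint = omega_motor / 58 = 0.7655 rad/s
v = omega_joint * r = 0.7655 * 5.3
= 4.0573 m/s


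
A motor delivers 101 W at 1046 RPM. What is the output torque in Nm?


omega = 1046 * 2*pi/60 = 109.5369 rad/s
tau = P / omega = 101 / 109.5369
= 0.9221 Nm


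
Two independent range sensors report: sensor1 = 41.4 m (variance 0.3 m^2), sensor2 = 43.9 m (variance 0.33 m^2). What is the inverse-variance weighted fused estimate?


w1 = (1/var1) / (1/var1 + 1/var2)
   = 3.3333 / (3.3333 + 3.0303) = 0.5238
w2 = 1 - w1 = 0.4762
fused = w1*s1 + w2*s2 = 21.6857 + 20.9048
= 42.5905 m


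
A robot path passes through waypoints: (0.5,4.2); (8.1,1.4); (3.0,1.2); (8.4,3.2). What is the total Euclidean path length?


Segment lengths:
  seg1 = sqrt((7.6)^2 + (-2.8)^2) = 8.0994
  seg2 = sqrt((-5.1)^2 + (-0.2)^2) = 5.1039
  seg3 = sqrt((5.4)^2 + (2.0)^2) = 5.7585
Total = 18.9618


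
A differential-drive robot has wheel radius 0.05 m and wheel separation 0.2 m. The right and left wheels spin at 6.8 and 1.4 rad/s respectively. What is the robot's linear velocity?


vR = r*wR = 0.05*6.8 = 0.34 m/s
vL = r*wL = 0.05*1.4 = 0.07 m/s
v = (vR+vL)/2 = 0.205 m/s
omega = (vR-vL)/L = 1.35 rad/s
linear velocity = 0.205 m/s


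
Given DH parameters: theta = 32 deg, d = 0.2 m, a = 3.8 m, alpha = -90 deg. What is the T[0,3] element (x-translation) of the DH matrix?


T[0,3] = a * cos(theta)
= 3.8 * cos(32 deg)
= 3.8 * 0.848
= 3.2226


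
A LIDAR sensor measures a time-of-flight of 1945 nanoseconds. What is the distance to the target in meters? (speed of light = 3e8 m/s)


tof = 1945 ns = 1.945e-06 s
dist = c * tof / 2
= 3e8 * 1.945e-06 / 2
= 291.75 m


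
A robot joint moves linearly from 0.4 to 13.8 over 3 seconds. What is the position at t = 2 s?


s = t/T = 2/3 = 0.6667
p(t) = p0 + (pf-p0)*s
= 0.4 + (13.8 - 0.4) * 0.6667
= 9.3333


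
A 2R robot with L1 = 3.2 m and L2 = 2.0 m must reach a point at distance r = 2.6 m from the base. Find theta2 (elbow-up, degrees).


cos(theta2) = (r^2 - L1^2 - L2^2) / (2*L1*L2)
cos(theta2) = (6.76 - 10.24 - 4.0) / 12.8
cos(theta2) = -0.584375
theta2 = 125.7588 degrees


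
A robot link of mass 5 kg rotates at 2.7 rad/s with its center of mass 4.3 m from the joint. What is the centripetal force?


F = m * omega^2 * r
= 5 * 2.7^2 * 4.3
= 5 * 7.29 * 4.3
= 156.735 N


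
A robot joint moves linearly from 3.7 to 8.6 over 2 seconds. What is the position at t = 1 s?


s = t/T = 1/2 = 0.5
p(t) = p0 + (pf-p0)*s
= 3.7 + (8.6 - 3.7) * 0.5
= 6.15


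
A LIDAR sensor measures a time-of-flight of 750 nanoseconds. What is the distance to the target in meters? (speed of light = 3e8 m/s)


tof = 750 ns = 7.5e-07 s
dist = c * tof / 2
= 3e8 * 7.5e-07 / 2
= 112.5 m


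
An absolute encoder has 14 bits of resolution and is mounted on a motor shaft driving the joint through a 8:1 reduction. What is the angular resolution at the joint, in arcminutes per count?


counts = 2^14 = 16384
effective counts at joint = 16384 * 8 = 131072
resolution = 360*60 / 131072
= 0.1648 arcmin/count


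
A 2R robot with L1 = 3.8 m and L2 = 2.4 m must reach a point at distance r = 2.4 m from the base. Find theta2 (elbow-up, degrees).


cos(theta2) = (r^2 - L1^2 - L2^2) / (2*L1*L2)
cos(theta2) = (5.76 - 14.44 - 5.76) / 18.24
cos(theta2) = -0.791667
theta2 = 142.3415 degrees


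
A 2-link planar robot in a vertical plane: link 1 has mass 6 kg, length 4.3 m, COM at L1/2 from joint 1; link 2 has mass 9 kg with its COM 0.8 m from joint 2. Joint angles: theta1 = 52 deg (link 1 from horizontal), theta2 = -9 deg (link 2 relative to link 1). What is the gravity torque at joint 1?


Horizontal distance from joint 1 to link-1 COM:
  x_c1 = (L1/2)*cos(t1) = 2.15 * 0.6157 = 1.3237 m
Horizontal distance from joint 1 to link-2 COM:
  x_c2 = L1*cos(t1) + Lc2*cos(t1+t2)
       = 4.3*0.6157 + 0.8*0.7314 = 3.2324 m
tau1 = m1*g*x_c1 + m2*g*x_c2
     = 6*9.81*1.3237 + 9*9.81*3.2324
     = 77.9113 + 285.391
     = 363.3024 Nm


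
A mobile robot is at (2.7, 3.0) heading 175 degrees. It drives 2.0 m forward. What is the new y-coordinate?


y_new = y0 + d*sin(theta)
= 3.0 + 2.0*sin(175)
= 3.0 + 0.1743
= 3.1743


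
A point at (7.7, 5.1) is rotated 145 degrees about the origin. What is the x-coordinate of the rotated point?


x' = x*cos(theta) - y*sin(theta)
cos(145 deg) = -0.8192, sin(145 deg) = 0.5736
x' = 7.7 * -0.8192 - 5.1 * 0.5736
= -6.3075 - 2.9252
= -9.2327


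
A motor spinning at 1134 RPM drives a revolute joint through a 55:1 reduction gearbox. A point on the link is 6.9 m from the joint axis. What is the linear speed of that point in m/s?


omega_motor = 1134 * 2*pi/60 = 118.7522 rad/s
omega_joint = omega_motor / 55 = 2.1591 rad/s
v = omega_joint * r = 2.1591 * 6.9
= 14.898 m/s


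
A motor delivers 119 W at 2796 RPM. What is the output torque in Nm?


omega = 2796 * 2*pi/60 = 292.7964 rad/s
tau = P / omega = 119 / 292.7964
= 0.4064 Nm


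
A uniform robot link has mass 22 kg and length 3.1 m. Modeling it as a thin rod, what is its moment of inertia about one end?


I = (1/3) * m * L^2
= (1/3) * 22 * 3.1^2
= 0.333333 * 22 * 9.61
= 70.4733 kg*m^2


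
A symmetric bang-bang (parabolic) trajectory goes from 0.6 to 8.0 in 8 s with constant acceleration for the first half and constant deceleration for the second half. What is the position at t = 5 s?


Symmetric rest-to-rest: each phase covers (pf-p0)/2 in time T/2. 0.5*a*(T/2)^2 = (pf-p0)/2 => a = 4*(pf-p0)/T^2
a = 4*(8.0-0.6)/8^2 = 0.4625
t = 5 is in the deceleration phase (t > T/2).
p = pf - 0.5*a*(T-t)^2 = 8.0 - 0.5*0.4625*3^2
= 5.9187


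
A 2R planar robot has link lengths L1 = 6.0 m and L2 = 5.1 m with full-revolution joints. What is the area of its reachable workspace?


r_max = L1 + L2 = 11.1 m
r_min = |L1 - L2| = 0.9 m
Area = pi*(r_max^2 - r_min^2)
= pi*(123.21 - 0.81)
= pi * 122.4
= 384.5309 m^2


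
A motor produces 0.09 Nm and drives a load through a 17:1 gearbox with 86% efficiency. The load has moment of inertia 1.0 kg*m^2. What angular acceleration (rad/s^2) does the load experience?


tau_out = tau_motor * N * eta
= 0.09 * 17 * 0.86 = 1.3158 Nm
alpha = tau_out / I = 1.3158 / 1.0
= 1.3158 rad/s^2


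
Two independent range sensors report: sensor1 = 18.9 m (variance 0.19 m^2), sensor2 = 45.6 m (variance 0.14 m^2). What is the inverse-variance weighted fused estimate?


w1 = (1/var1) / (1/var1 + 1/var2)
   = 5.2632 / (5.2632 + 7.1429) = 0.4242
w2 = 1 - w1 = 0.5758
fused = w1*s1 + w2*s2 = 8.0182 + 26.2545
= 34.2727 m


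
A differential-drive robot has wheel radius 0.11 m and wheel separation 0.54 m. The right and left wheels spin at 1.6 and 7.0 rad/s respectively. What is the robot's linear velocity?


vR = r*wR = 0.11*1.6 = 0.176 m/s
vL = r*wL = 0.11*7.0 = 0.77 m/s
v = (vR+vL)/2 = 0.473 m/s
omega = (vR-vL)/L = -1.1 rad/s
linear velocity = 0.473 m/s


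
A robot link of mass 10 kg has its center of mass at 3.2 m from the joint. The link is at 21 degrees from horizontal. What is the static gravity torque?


tau = m*g*L*cos(angle)
= 10 * 9.81 * 3.2 * cos(21 deg)
= 10 * 9.81 * 3.2 * 0.9336
= 293.0696 Nm


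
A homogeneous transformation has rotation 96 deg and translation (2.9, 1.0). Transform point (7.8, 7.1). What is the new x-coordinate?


x' = cos(theta)*px - sin(theta)*py + tx
= -0.1045*7.8 - 0.9945*7.1 + 2.9
= -4.9764


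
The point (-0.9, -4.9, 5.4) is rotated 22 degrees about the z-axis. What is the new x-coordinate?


Rotation about z-axis: x' = x*cos(theta) - y*sin(theta)
= -0.9 * 0.9272 - -4.9 * 0.3746
= 1.0011


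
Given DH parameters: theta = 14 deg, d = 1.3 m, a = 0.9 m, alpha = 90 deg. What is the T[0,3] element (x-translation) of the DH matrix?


T[0,3] = a * cos(theta)
= 0.9 * cos(14 deg)
= 0.9 * 0.9703
= 0.8733
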